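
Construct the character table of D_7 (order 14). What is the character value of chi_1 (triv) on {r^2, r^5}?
Conjugacy classes: {e} of size 1, {r^1, r^6} of size 2, {r^2, r^5} of size 2, {r^3, r^4} of size 2, {s, sr, ..., sr^6} of size 7.
Character table:
  irrep \ class              {e} (size 1)  {r^1, r^6} (size 2)  {r^2, r^5} (size 2)  {r^3, r^4} (size 2)  {s, sr, ..., sr^6} (size 7)
  chi_1 (triv)               1             1                    1                    1                    1                          
  chi_2 (sign: r->1, s->-1)  1             1                    1                    1                    -1                         
  chi_3 (2d, j=1)            2             2*cos(2*pi/7)        -2*cos(3*pi/7)       -2*cos(pi/7)         0                          
  chi_4 (2d, j=2)            2             -2*cos(3*pi/7)       -2*cos(pi/7)         2*cos(2*pi/7)        0                          
  chi_5 (2d, j=3)            2             -2*cos(pi/7)         2*cos(2*pi/7)        -2*cos(3*pi/7)       0                          

Spot check: chi_1 (triv) on {r^2, r^5} = 1.

Reasoning: D_7 has order 2*7 = 14 with 5 conjugacy classes, hence 5 irreducibles. Sum of squared dims 1 + 1 + 4 + 4 + 4 = 14 = |G|. Linear characters come from the abelianisation; the 2-dimensional irreps have character r^k -> 2*cos(2*pi*j*k/7), reflections -> 0.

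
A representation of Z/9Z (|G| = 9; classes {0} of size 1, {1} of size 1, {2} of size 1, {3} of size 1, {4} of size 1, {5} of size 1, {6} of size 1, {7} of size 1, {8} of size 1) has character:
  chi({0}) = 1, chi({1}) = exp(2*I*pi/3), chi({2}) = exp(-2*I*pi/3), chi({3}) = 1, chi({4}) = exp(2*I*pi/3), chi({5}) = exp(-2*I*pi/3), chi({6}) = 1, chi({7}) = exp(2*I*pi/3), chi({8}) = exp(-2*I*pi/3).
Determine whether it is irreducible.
Irreducible: <chi, chi> = 1.

Explanation: <chi, chi> = (1/|G|) sum_C |C| * |chi(C)|^2 = (1/9)[1*|1|^2 + 1*|exp(2*I*pi/3)|^2 + 1*|exp(-2*I*pi/3)|^2 + 1*|1|^2 + 1*|exp(2*I*pi/3)|^2 + 1*|exp(-2*I*pi/3)|^2 + 1*|1|^2 + 1*|exp(2*I*pi/3)|^2 + 1*|exp(-2*I*pi/3)|^2]
  = (1/9)[(1) + (1) + (1) + (1) + (1) + (1) + (1) + (1) + (1)] = 9/9 = 1.
(Exp terms are combined using exp(i*s)*conj(exp(i*t)) = exp(i*(s-t)), and sums of them are collapsed using the identity that for every m > 1 the m distinct m-th roots of unity sum to 0, e.g. 1 + exp(2*I*pi/3) + exp(-2*I*pi/3) = 0.)
A character is irreducible iff <chi, chi> = 1, so this representation is irreducible.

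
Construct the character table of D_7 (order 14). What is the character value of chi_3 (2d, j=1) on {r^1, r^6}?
Conjugacy classes: {e} of size 1, {r^1, r^6} of size 2, {r^2, r^5} of size 2, {r^3, r^4} of size 2, {s, sr, ..., sr^6} of size 7.
Character table:
  irrep \ class              {e} (size 1)  {r^1, r^6} (size 2)  {r^2, r^5} (size 2)  {r^3, r^4} (size 2)  {s, sr, ..., sr^6} (size 7)
  chi_1 (triv)               1             1                    1                    1                    1                          
  chi_2 (sign: r->1, s->-1)  1             1                    1                    1                    -1                         
  chi_3 (2d, j=1)            2             2*cos(2*pi/7)        -2*cos(3*pi/7)       -2*cos(pi/7)         0                          
  chi_4 (2d, j=2)            2             -2*cos(3*pi/7)       -2*cos(pi/7)         2*cos(2*pi/7)        0                          
  chi_5 (2d, j=3)            2             -2*cos(pi/7)         2*cos(2*pi/7)        -2*cos(3*pi/7)       0                          

Spot check: chi_3 (2d, j=1) on {r^1, r^6} = 2*cos(2*pi/7).

Explanation: D_7 has order 2*7 = 14 with 5 conjugacy classes, hence 5 irreducibles. Sum of squared dims 1 + 1 + 4 + 4 + 4 = 14 = |G|. Linear characters come from the abelianisation; the 2-dimensional irreps have character r^k -> 2*cos(2*pi*j*k/7), reflections -> 0.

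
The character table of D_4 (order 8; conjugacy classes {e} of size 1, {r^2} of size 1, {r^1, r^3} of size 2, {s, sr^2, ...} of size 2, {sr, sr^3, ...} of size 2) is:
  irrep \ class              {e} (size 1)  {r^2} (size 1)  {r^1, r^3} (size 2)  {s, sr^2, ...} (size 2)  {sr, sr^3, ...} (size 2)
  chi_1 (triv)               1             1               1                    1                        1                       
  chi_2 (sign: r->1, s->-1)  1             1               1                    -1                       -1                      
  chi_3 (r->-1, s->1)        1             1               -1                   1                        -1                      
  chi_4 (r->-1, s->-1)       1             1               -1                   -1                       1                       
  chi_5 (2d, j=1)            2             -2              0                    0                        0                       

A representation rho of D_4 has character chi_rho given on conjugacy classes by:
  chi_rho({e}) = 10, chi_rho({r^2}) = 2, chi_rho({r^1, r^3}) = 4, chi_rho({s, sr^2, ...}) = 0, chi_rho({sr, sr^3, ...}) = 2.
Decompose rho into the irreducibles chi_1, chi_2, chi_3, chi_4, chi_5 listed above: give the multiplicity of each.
Multiplicities: chi_1: 3, chi_2: 2, chi_3: 0, chi_4: 1, chi_5: 2.

Explanation: Use <chi_rho, chi> = (1/|G|) sum_C |C| * chi_rho(C) * conj(chi(C)) with |G| = 8 for each irreducible chi in the table:
  <chi_rho, chi_1> = (1/8)[1*(10)*conj(1) + 1*(2)*conj(1) + 2*(4)*conj(1) + 2*(0)*conj(1) + 2*(2)*conj(1)]
      = (1/8)[(10) + (2) + (8) + (0) + (4)] = 24/8 = 3
  <chi_rho, chi_2> = (1/8)[1*(10)*conj(1) + 1*(2)*conj(1) + 2*(4)*conj(1) + 2*(0)*conj(-1) + 2*(2)*conj(-1)]
      = (1/8)[(10) + (2) + (8) + (0) + (-4)] = 16/8 = 2
  <chi_rho, chi_3> = (1/8)[1*(10)*conj(1) + 1*(2)*conj(1) + 2*(4)*conj(-1) + 2*(0)*conj(1) + 2*(2)*conj(-1)]
      = (1/8)[(10) + (2) + (-8) + (0) + (-4)] = 0/8 = 0
  <chi_rho, chi_4> = (1/8)[1*(10)*conj(1) + 1*(2)*conj(1) + 2*(4)*conj(-1) + 2*(0)*conj(-1) + 2*(2)*conj(1)]
      = (1/8)[(10) + (2) + (-8) + (0) + (4)] = 8/8 = 1
  <chi_rho, chi_5> = (1/8)[1*(10)*conj(2) + 1*(2)*conj(-2) + 2*(4)*conj(0) + 2*(0)*conj(0) + 2*(2)*conj(0)]
      = (1/8)[(20) + (-4) + (0) + (0) + (0)] = 16/8 = 2
Dimension check: dim(rho) = sum (mult * dim) = 3*1 + 2*1 + 0*1 + 1*1 + 2*2 = 10 = chi_rho(e) = 10.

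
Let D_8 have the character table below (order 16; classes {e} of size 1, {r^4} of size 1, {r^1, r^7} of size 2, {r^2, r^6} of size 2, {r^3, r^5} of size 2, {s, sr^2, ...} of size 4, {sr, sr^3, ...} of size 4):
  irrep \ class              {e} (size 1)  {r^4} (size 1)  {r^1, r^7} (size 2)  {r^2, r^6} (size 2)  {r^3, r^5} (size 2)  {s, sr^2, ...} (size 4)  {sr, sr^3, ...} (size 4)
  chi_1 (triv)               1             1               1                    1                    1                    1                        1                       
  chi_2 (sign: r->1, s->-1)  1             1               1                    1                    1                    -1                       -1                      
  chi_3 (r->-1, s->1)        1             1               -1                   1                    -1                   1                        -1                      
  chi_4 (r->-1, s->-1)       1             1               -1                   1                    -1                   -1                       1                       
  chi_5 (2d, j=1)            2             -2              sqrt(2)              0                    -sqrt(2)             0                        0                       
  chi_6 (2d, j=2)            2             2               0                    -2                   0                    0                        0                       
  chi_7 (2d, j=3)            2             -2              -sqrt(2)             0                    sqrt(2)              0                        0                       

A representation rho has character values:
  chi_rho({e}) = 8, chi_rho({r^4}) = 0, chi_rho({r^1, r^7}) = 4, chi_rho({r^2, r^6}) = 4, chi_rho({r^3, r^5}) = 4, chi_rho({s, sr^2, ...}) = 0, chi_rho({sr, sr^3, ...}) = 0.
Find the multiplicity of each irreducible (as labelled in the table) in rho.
Multiplicities: chi_1: 2, chi_2: 2, chi_3: 0, chi_4: 0, chi_5: 1, chi_6: 0, chi_7: 1.

Working: Use <chi_rho, chi> = (1/|G|) sum_C |C| * chi_rho(C) * conj(chi(C)) with |G| = 16 for each irreducible chi in the table:
  <chi_rho, chi_1> = (1/16)[1*(8)*conj(1) + 1*(0)*conj(1) + 2*(4)*conj(1) + 2*(4)*conj(1) + 2*(4)*conj(1) + 4*(0)*conj(1) + 4*(0)*conj(1)]
      = (1/16)[(8) + (0) + (8) + (8) + (8) + (0) + (0)] = 32/16 = 2
  <chi_rho, chi_2> = (1/16)[1*(8)*conj(1) + 1*(0)*conj(1) + 2*(4)*conj(1) + 2*(4)*conj(1) + 2*(4)*conj(1) + 4*(0)*conj(-1) + 4*(0)*conj(-1)]
      = (1/16)[(8) + (0) + (8) + (8) + (8) + (0) + (0)] = 32/16 = 2
  <chi_rho, chi_3> = (1/16)[1*(8)*conj(1) + 1*(0)*conj(1) + 2*(4)*conj(-1) + 2*(4)*conj(1) + 2*(4)*conj(-1) + 4*(0)*conj(1) + 4*(0)*conj(-1)]
      = (1/16)[(8) + (0) + (-8) + (8) + (-8) + (0) + (0)] = 0/16 = 0
  <chi_rho, chi_4> = (1/16)[1*(8)*conj(1) + 1*(0)*conj(1) + 2*(4)*conj(-1) + 2*(4)*conj(1) + 2*(4)*conj(-1) + 4*(0)*conj(-1) + 4*(0)*conj(1)]
      = (1/16)[(8) + (0) + (-8) + (8) + (-8) + (0) + (0)] = 0/16 = 0
  <chi_rho, chi_5> = (1/16)[1*(8)*conj(2) + 1*(0)*conj(-2) + 2*(4)*conj(sqrt(2)) + 2*(4)*conj(0) + 2*(4)*conj(-sqrt(2)) + 4*(0)*conj(0) + 4*(0)*conj(0)]
      = (1/16)[(16) + (0) + (8*sqrt(2)) + (0) + (-8*sqrt(2)) + (0) + (0)] = 16/16 = 1
  <chi_rho, chi_6> = (1/16)[1*(8)*conj(2) + 1*(0)*conj(2) + 2*(4)*conj(0) + 2*(4)*conj(-2) + 2*(4)*conj(0) + 4*(0)*conj(0) + 4*(0)*conj(0)]
      = (1/16)[(16) + (0) + (0) + (-16) + (0) + (0) + (0)] = 0/16 = 0
  <chi_rho, chi_7> = (1/16)[1*(8)*conj(2) + 1*(0)*conj(-2) + 2*(4)*conj(-sqrt(2)) + 2*(4)*conj(0) + 2*(4)*conj(sqrt(2)) + 4*(0)*conj(0) + 4*(0)*conj(0)]
      = (1/16)[(16) + (0) + (-8*sqrt(2)) + (0) + (8*sqrt(2)) + (0) + (0)] = 16/16 = 1
Dimension check: dim(rho) = sum (mult * dim) = 2*1 + 2*1 + 0*1 + 0*1 + 1*2 + 0*2 + 1*2 = 8 = chi_rho(e) = 8.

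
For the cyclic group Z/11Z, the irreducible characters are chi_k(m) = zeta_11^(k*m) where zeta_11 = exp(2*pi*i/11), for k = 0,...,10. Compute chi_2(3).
chi_2(3) = zeta_11^6 = exp(-10*I*pi/11)

Why: chi_2(3) = zeta_11^(2*3) = zeta_11^6. Since zeta_11^11 = 1, this equals zeta_11^6 = exp(2*pi*i*6/11) = exp(-10*I*pi/11).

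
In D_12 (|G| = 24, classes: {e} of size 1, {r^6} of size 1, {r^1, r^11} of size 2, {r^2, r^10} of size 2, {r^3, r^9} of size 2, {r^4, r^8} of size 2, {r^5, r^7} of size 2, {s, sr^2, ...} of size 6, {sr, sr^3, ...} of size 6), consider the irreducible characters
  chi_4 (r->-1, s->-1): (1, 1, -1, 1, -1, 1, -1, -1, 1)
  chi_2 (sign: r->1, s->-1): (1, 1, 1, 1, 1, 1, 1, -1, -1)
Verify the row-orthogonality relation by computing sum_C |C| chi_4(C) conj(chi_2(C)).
Sum = 0; so <chi_4, chi_2> = 0 (distinct irreducibles are orthogonal).

Solution. Compute term by term over conjugacy classes (|C| * chi_4(C) * conj(chi_2(C))):
  1*(1)*conj(1) + 1*(1)*conj(1) + 2*(-1)*conj(1) + 2*(1)*conj(1) + 2*(-1)*conj(1) + 2*(1)*conj(1) + 2*(-1)*conj(1) + 6*(-1)*conj(-1) + 6*(1)*conj(-1)
  = (1) + (1) + (-2) + (2) + (-2) + (2) + (-2) + (6) + (-6)
  = 0.
Dividing by |G| = 24 gives 0/24 = 0, matching the row-orthogonality relation <chi_4, chi_2> = [chi_4 = chi_2].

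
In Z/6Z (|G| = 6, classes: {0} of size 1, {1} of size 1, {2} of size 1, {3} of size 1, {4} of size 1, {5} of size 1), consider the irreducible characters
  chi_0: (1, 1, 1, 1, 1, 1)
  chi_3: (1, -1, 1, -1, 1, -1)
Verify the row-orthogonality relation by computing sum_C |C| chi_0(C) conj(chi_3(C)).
Sum = 0; so <chi_0, chi_3> = 0 (distinct irreducibles are orthogonal).

Explanation: Compute term by term over conjugacy classes (|C| * chi_0(C) * conj(chi_3(C))):
  1*(1)*conj(1) + 1*(1)*conj(-1) + 1*(1)*conj(1) + 1*(1)*conj(-1) + 1*(1)*conj(1) + 1*(1)*conj(-1)
  = (1) + (-1) + (1) + (-1) + (1) + (-1)
  = 0.
(Exp terms are combined using exp(i*s)*conj(exp(i*t)) = exp(i*(s-t)), and sums of them are collapsed using the identity that for every m > 1 the m distinct m-th roots of unity sum to 0, e.g. 1 + exp(2*I*pi/3) + exp(-2*I*pi/3) = 0.)
Dividing by |G| = 6 gives 0/6 = 0, matching the row-orthogonality relation <chi_0, chi_3> = [chi_0 = chi_3].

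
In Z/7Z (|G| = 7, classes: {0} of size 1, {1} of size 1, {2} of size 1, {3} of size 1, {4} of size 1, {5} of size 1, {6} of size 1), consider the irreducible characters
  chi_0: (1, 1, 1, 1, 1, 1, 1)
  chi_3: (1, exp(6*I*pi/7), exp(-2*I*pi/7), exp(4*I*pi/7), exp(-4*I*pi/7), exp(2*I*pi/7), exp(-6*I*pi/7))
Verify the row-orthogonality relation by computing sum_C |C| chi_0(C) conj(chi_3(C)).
Sum = 0; so <chi_0, chi_3> = 0 (distinct irreducibles are orthogonal).

Proof sketch: Compute term by term over conjugacy classes (|C| * chi_0(C) * conj(chi_3(C))):
  1*(1)*conj(1) + 1*(1)*conj(exp(6*I*pi/7)) + 1*(1)*conj(exp(-2*I*pi/7)) + 1*(1)*conj(exp(4*I*pi/7)) + 1*(1)*conj(exp(-4*I*pi/7)) + 1*(1)*conj(exp(2*I*pi/7)) + 1*(1)*conj(exp(-6*I*pi/7))
  = (1) + (exp(-6*I*pi/7)) + (exp(2*I*pi/7)) + (exp(-4*I*pi/7)) + (exp(4*I*pi/7)) + (exp(-2*I*pi/7)) + (exp(6*I*pi/7))
  = 0.
(Exp terms are combined using exp(i*s)*conj(exp(i*t)) = exp(i*(s-t)), and sums of them are collapsed using the identity that for every m > 1 the m distinct m-th roots of unity sum to 0, e.g. 1 + exp(2*I*pi/3) + exp(-2*I*pi/3) = 0.)
Dividing by |G| = 7 gives 0/7 = 0, matching the row-orthogonality relation <chi_0, chi_3> = [chi_0 = chi_3].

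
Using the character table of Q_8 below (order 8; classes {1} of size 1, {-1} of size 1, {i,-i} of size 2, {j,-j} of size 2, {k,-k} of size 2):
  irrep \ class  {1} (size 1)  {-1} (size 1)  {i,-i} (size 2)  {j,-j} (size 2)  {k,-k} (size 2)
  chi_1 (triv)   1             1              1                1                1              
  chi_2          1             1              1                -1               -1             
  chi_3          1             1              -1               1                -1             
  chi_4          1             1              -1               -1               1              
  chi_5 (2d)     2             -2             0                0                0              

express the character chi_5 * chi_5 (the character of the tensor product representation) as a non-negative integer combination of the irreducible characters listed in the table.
chi_5 tensor chi_5 = chi_1 + chi_2 + chi_3 + chi_4 (all other irreducibles have multiplicity 0).

Working: The character of a tensor product is the pointwise product (chi_5 * chi_5)(C) = chi_5(C) * chi_5(C):
  {1}: (2)*(2), {-1}: (-2)*(-2), {i,-i}: (0)*(0), {j,-j}: (0)*(0), {k,-k}: (0)*(0)
so (chi_5 * chi_5) takes values
  {1} -> 4, {-1} -> 4, {i,-i} -> 0, {j,-j} -> 0, {k,-k} -> 0.
Now take the inner product of this character with each irreducible chi from the table, <chi_5*chi_5, chi> = (1/8) sum_C |C| (chi_5*chi_5)(C) conj(chi(C)):
  <chi_5*chi_5, chi_1> = (1/8)[1*(4)*conj(1) + 1*(4)*conj(1) + 2*(0)*conj(1) + 2*(0)*conj(1) + 2*(0)*conj(1)]
      = (1/8)[(4) + (4) + (0) + (0) + (0)] = 8/8 = 1
  <chi_5*chi_5, chi_2> = (1/8)[1*(4)*conj(1) + 1*(4)*conj(1) + 2*(0)*conj(1) + 2*(0)*conj(-1) + 2*(0)*conj(-1)]
      = (1/8)[(4) + (4) + (0) + (0) + (0)] = 8/8 = 1
  <chi_5*chi_5, chi_3> = (1/8)[1*(4)*conj(1) + 1*(4)*conj(1) + 2*(0)*conj(-1) + 2*(0)*conj(1) + 2*(0)*conj(-1)]
      = (1/8)[(4) + (4) + (0) + (0) + (0)] = 8/8 = 1
  <chi_5*chi_5, chi_4> = (1/8)[1*(4)*conj(1) + 1*(4)*conj(1) + 2*(0)*conj(-1) + 2*(0)*conj(-1) + 2*(0)*conj(1)]
      = (1/8)[(4) + (4) + (0) + (0) + (0)] = 8/8 = 1
  <chi_5*chi_5, chi_5> = (1/8)[1*(4)*conj(2) + 1*(4)*conj(-2) + 2*(0)*conj(0) + 2*(0)*conj(0) + 2*(0)*conj(0)]
      = (1/8)[(8) + (-8) + (0) + (0) + (0)] = 0/8 = 0
Hence the multiplicities are chi_1: 1, chi_2: 1, chi_3: 1, chi_4: 1. Dimension check: dim(chi_5)*dim(chi_5) = 2*2 = 4 and sum (mult * dim) = 1*1 + 1*1 + 1*1 + 1*1 = 4.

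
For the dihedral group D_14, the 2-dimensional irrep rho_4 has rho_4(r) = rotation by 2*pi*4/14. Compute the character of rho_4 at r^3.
chi_{rho_4}(r^3) = 2*cos(2*pi*4*3/14) = 2*cos(2*pi/7)

Reasoning: rho_4(r^3) is rotation by angle 2*pi*4*3/14, whose trace is 2*cos(2*pi*4*3/14) = 2*cos(2*pi/7).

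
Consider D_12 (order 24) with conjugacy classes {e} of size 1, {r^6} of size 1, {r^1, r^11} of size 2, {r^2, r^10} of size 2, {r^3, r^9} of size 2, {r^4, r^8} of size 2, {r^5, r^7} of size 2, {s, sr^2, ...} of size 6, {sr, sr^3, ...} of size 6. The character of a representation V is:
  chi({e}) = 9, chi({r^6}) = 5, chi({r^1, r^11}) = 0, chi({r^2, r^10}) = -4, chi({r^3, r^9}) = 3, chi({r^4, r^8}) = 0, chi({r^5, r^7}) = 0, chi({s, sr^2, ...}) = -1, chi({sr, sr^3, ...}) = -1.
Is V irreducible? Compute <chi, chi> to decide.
Not irreducible (reducible): <chi, chi> = 7 > 1.

Working: <chi, chi> = (1/|G|) sum_C |C| * |chi(C)|^2 = (1/24)[1*|9|^2 + 1*|5|^2 + 2*|0|^2 + 2*|-4|^2 + 2*|3|^2 + 2*|0|^2 + 2*|0|^2 + 6*|-1|^2 + 6*|-1|^2]
  = (1/24)[(81) + (25) + (0) + (32) + (18) + (0) + (0) + (6) + (6)] = 168/24 = 7.
A character is irreducible iff <chi, chi> = 1, so this representation is reducible.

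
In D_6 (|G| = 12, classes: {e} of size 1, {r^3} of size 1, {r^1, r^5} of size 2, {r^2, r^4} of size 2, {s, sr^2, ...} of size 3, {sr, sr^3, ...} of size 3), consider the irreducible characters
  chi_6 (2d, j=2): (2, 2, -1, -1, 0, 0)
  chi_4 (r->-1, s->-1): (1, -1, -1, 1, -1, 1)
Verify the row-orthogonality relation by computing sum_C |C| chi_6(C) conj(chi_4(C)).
Sum = 0; so <chi_6, chi_4> = 0 (distinct irreducibles are orthogonal).

Proof sketch: Compute term by term over conjugacy classes (|C| * chi_6(C) * conj(chi_4(C))):
  1*(2)*conj(1) + 1*(2)*conj(-1) + 2*(-1)*conj(-1) + 2*(-1)*conj(1) + 3*(0)*conj(-1) + 3*(0)*conj(1)
  = (2) + (-2) + (2) + (-2) + (0) + (0)
  = 0.
Dividing by |G| = 12 gives 0/12 = 0, matching the row-orthogonality relation <chi_6, chi_4> = [chi_6 = chi_4].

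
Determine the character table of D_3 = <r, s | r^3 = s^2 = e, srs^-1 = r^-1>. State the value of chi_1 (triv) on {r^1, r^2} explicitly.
Conjugacy classes: {e} of size 1, {r^1, r^2} of size 2, {s, sr, ..., sr^2} of size 3.
Character table:
  irrep \ class              {e} (size 1)  {r^1, r^2} (size 2)  {s, sr, ..., sr^2} (size 3)
  chi_1 (triv)               1             1                    1                          
  chi_2 (sign: r->1, s->-1)  1             1                    -1                         
  chi_3 (2d, j=1)            2             -1                   0                          

Spot check: chi_1 (triv) on {r^1, r^2} = 1.

Argument: D_3 has order 2*3 = 6 with 3 conjugacy classes, hence 3 irreducibles. Sum of squared dims 1 + 1 + 4 = 6 = |G|. Linear characters come from the abelianisation; the 2-dimensional irreps have character r^k -> 2*cos(2*pi*j*k/3), reflections -> 0.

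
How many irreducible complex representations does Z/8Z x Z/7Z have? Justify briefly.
56

Reasoning: The number of irreducible complex representations of a finite group equals its number of conjugacy classes. Z/8Z x Z/7Z is abelian of order 56, so every element is its own conjugacy class: 56 classes, so Z/8Z x Z/7Z (order 56) has exactly 56 irreducible complex representations.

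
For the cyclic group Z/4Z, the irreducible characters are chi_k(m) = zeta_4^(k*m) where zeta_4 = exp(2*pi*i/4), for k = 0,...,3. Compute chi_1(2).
chi_1(2) = zeta_4^2 = -1

Working: chi_1(2) = zeta_4^(1*2) = zeta_4^2. Since zeta_4^4 = 1, this equals zeta_4^2 = exp(2*pi*i*2/4) = -1.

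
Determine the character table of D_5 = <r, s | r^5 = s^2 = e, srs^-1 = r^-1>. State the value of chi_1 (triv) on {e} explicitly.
Conjugacy classes: {e} of size 1, {r^1, r^4} of size 2, {r^2, r^3} of size 2, {s, sr, ..., sr^4} of size 5.
Character table:
  irrep \ class              {e} (size 1)  {r^1, r^4} (size 2)  {r^2, r^3} (size 2)  {s, sr, ..., sr^4} (size 5)
  chi_1 (triv)               1             1                    1                    1                          
  chi_2 (sign: r->1, s->-1)  1             1                    1                    -1                         
  chi_3 (2d, j=1)            2             -1/2 + sqrt(5)/2     -sqrt(5)/2 - 1/2     0                          
  chi_4 (2d, j=2)            2             -sqrt(5)/2 - 1/2     -1/2 + sqrt(5)/2     0                          

Spot check: chi_1 (triv) on {e} = 1.

Why: D_5 has order 2*5 = 10 with 4 conjugacy classes, hence 4 irreducibles. Sum of squared dims 1 + 1 + 4 + 4 = 10 = |G|. Linear characters come from the abelianisation; the 2-dimensional irreps have character r^k -> 2*cos(2*pi*j*k/5), reflections -> 0.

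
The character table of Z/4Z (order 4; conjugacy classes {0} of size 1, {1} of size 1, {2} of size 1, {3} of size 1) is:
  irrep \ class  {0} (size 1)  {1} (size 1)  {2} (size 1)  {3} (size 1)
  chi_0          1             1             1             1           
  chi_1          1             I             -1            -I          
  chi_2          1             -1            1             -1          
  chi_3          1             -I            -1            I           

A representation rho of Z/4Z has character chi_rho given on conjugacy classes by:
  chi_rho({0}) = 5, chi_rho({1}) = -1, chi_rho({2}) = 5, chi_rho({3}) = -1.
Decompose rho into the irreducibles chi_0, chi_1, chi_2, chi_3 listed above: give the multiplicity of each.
Multiplicities: chi_0: 2, chi_1: 0, chi_2: 3, chi_3: 0.

Working: Use <chi_rho, chi> = (1/|G|) sum_C |C| * chi_rho(C) * conj(chi(C)) with |G| = 4 for each irreducible chi in the table:
  <chi_rho, chi_0> = (1/4)[1*(5)*conj(1) + 1*(-1)*conj(1) + 1*(5)*conj(1) + 1*(-1)*conj(1)]
      = (1/4)[(5) + (-1) + (5) + (-1)] = 8/4 = 2
  <chi_rho, chi_1> = (1/4)[1*(5)*conj(1) + 1*(-1)*conj(I) + 1*(5)*conj(-1) + 1*(-1)*conj(-I)]
      = (1/4)[(5) + (I) + (-5) + (-I)] = 0/4 = 0
  <chi_rho, chi_2> = (1/4)[1*(5)*conj(1) + 1*(-1)*conj(-1) + 1*(5)*conj(1) + 1*(-1)*conj(-1)]
      = (1/4)[(5) + (1) + (5) + (1)] = 12/4 = 3
  <chi_rho, chi_3> = (1/4)[1*(5)*conj(1) + 1*(-1)*conj(-I) + 1*(5)*conj(-1) + 1*(-1)*conj(I)]
      = (1/4)[(5) + (-I) + (-5) + (I)] = 0/4 = 0
(Exp terms are combined using exp(i*s)*conj(exp(i*t)) = exp(i*(s-t)), and sums of them are collapsed using the identity that for every m > 1 the m distinct m-th roots of unity sum to 0, e.g. 1 + exp(2*I*pi/3) + exp(-2*I*pi/3) = 0.)
Dimension check: dim(rho) = sum (mult * dim) = 2*1 + 0*1 + 3*1 + 0*1 = 5 = chi_rho(e) = 5.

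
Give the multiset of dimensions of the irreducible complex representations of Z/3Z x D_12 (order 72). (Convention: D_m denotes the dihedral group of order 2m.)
Dimensions: 1, 1, 1, 1, 1, 1, 1, 1, 1, 1, 1, 1, 2, 2, 2, 2, 2, 2, 2, 2, 2, 2, 2, 2, 2, 2, 2

Argument: There are 27 irreducibles (= number of conjugacy classes). Their dimensions d_i satisfy sum d_i^2 = |G| = 72: 1 + 1 + 1 + 1 + 1 + 1 + 1 + 1 + 1 + 1 + 1 + 1 + 4 + 4 + 4 + 4 + 4 + 4 + 4 + 4 + 4 + 4 + 4 + 4 + 4 + 4 + 4 = 72. (For the product with Z/3Z: each of the 3 1-dim characters of Z/3Z tensors with each irrep of D_12, giving 3 copies of each D_12-dimension.)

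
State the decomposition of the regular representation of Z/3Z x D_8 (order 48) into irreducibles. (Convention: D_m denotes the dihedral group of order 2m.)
Each irreducible V_i of dimension d_i appears with multiplicity d_i, i.e. rho_reg = (direct sum over all irreducibles V_i) d_i V_i. The irreducible dimensions for Z/3Z x D_8 are 1, 1, 1, 1, 1, 1, 1, 1, 1, 1, 1, 1, 2, 2, 2, 2, 2, 2, 2, 2, 2: 12 irreducibles of dimension 1, each with multiplicity 1; 9 irreducibles of dimension 2, each with multiplicity 2. Total dimension 12*1*1 + 9*2*2 = 48 = |G|.

Argument: General theorem: in the regular representation of a finite group G, each irreducible appears with multiplicity equal to its dimension. Check: dim(rho_reg) = sum d_i^2 = 1 + 1 + 1 + 1 + 1 + 1 + 1 + 1 + 1 + 1 + 1 + 1 + 4 + 4 + 4 + 4 + 4 + 4 + 4 + 4 + 4 = 48 = |G|.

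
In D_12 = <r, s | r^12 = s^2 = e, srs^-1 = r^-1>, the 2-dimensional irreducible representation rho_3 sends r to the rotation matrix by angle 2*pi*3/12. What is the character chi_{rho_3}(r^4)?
chi_{rho_3}(r^4) = 2*cos(2*pi*3*4/12) = 2

Reasoning: rho_3(r^4) is rotation by angle 2*pi*3*4/12, whose trace is 2*cos(2*pi*3*4/12) = 2.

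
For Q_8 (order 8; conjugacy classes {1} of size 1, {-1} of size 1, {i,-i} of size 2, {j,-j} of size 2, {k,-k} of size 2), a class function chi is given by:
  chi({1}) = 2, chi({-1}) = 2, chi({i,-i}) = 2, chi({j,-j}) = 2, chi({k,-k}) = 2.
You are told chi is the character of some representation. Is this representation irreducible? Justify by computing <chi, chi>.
Not irreducible (reducible): <chi, chi> = 4 > 1.

Working: <chi, chi> = (1/|G|) sum_C |C| * |chi(C)|^2 = (1/8)[1*|2|^2 + 1*|2|^2 + 2*|2|^2 + 2*|2|^2 + 2*|2|^2]
  = (1/8)[(4) + (4) + (8) + (8) + (8)] = 32/8 = 4.
A character is irreducible iff <chi, chi> = 1, so this representation is reducible.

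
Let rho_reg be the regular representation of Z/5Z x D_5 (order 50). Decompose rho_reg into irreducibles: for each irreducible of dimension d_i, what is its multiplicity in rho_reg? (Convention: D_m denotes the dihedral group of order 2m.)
Each irreducible V_i of dimension d_i appears with multiplicity d_i, i.e. rho_reg = (direct sum over all irreducibles V_i) d_i V_i. The irreducible dimensions for Z/5Z x D_5 are 1, 1, 1, 1, 1, 1, 1, 1, 1, 1, 2, 2, 2, 2, 2, 2, 2, 2, 2, 2: 10 irreducibles of dimension 1, each with multiplicity 1; 10 irreducibles of dimension 2, each with multiplicity 2. Total dimension 10*1*1 + 10*2*2 = 50 = |G|.

Details: General theorem: in the regular representation of a finite group G, each irreducible appears with multiplicity equal to its dimension. Check: dim(rho_reg) = sum d_i^2 = 1 + 1 + 1 + 1 + 1 + 1 + 1 + 1 + 1 + 1 + 4 + 4 + 4 + 4 + 4 + 4 + 4 + 4 + 4 + 4 = 50 = |G|.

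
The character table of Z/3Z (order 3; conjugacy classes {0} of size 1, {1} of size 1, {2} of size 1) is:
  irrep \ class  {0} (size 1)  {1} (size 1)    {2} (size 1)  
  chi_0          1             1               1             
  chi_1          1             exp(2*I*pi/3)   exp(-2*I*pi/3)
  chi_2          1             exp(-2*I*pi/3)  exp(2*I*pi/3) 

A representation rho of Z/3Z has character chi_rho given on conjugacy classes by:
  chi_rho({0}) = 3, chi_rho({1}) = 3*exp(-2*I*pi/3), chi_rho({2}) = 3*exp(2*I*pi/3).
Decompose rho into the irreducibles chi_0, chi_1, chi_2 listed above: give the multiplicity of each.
Multiplicities: chi_0: 0, chi_1: 0, chi_2: 3.

Derivation: Use <chi_rho, chi> = (1/|G|) sum_C |C| * chi_rho(C) * conj(chi(C)) with |G| = 3 for each irreducible chi in the table:
  <chi_rho, chi_0> = (1/3)[1*(3)*conj(1) + 1*(3*exp(-2*I*pi/3))*conj(1) + 1*(3*exp(2*I*pi/3))*conj(1)]
      = (1/3)[(3) + (3*exp(-2*I*pi/3)) + (3*exp(2*I*pi/3))] = 0/3 = 0
  <chi_rho, chi_1> = (1/3)[1*(3)*conj(1) + 1*(3*exp(-2*I*pi/3))*conj(exp(2*I*pi/3)) + 1*(3*exp(2*I*pi/3))*conj(exp(-2*I*pi/3))]
      = (1/3)[(3) + (3*exp(2*I*pi/3)) + (3*exp(-2*I*pi/3))] = 0/3 = 0
  <chi_rho, chi_2> = (1/3)[1*(3)*conj(1) + 1*(3*exp(-2*I*pi/3))*conj(exp(-2*I*pi/3)) + 1*(3*exp(2*I*pi/3))*conj(exp(2*I*pi/3))]
      = (1/3)[(3) + (3) + (3)] = 9/3 = 3
(Exp terms are combined using exp(i*s)*conj(exp(i*t)) = exp(i*(s-t)), and sums of them are collapsed using the identity that for every m > 1 the m distinct m-th roots of unity sum to 0, e.g. 1 + exp(2*I*pi/3) + exp(-2*I*pi/3) = 0.)
Dimension check: dim(rho) = sum (mult * dim) = 0*1 + 0*1 + 3*1 = 3 = chi_rho(e) = 3.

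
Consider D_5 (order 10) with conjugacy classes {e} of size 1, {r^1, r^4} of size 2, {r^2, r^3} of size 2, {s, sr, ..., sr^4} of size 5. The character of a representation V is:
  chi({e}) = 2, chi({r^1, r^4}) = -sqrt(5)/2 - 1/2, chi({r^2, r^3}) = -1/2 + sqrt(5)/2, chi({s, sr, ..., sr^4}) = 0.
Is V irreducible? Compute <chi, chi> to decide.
Irreducible: <chi, chi> = 1.

Argument: <chi, chi> = (1/|G|) sum_C |C| * |chi(C)|^2 = (1/10)[1*|2|^2 + 2*|-sqrt(5)/2 - 1/2|^2 + 2*|-1/2 + sqrt(5)/2|^2 + 5*|0|^2]
  = (1/10)[(4) + (sqrt(5) + 3) + (3 - sqrt(5)) + (0)] = 10/10 = 1.
A character is irreducible iff <chi, chi> = 1, so this representation is irreducible.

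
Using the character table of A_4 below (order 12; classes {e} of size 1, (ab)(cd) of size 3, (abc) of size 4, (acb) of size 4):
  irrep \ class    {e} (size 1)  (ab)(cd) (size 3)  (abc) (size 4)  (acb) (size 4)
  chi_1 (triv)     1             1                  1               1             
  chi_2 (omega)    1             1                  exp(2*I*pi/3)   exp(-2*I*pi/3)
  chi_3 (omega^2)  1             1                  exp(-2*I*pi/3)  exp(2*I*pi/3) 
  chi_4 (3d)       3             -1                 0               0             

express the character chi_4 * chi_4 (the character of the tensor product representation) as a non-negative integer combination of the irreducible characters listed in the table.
chi_4 tensor chi_4 = chi_1 + chi_2 + chi_3 + 2*chi_4 (all other irreducibles have multiplicity 0).

Solution. The character of a tensor product is the pointwise product (chi_4 * chi_4)(C) = chi_4(C) * chi_4(C):
  {e}: (3)*(3), (ab)(cd): (-1)*(-1), (abc): (0)*(0), (acb): (0)*(0)
so (chi_4 * chi_4) takes values
  {e} -> 9, (ab)(cd) -> 1, (abc) -> 0, (acb) -> 0.
Now take the inner product of this character with each irreducible chi from the table, <chi_4*chi_4, chi> = (1/12) sum_C |C| (chi_4*chi_4)(C) conj(chi(C)):
  <chi_4*chi_4, chi_1> = (1/12)[1*(9)*conj(1) + 3*(1)*conj(1) + 4*(0)*conj(1) + 4*(0)*conj(1)]
      = (1/12)[(9) + (3) + (0) + (0)] = 12/12 = 1
  <chi_4*chi_4, chi_2> = (1/12)[1*(9)*conj(1) + 3*(1)*conj(1) + 4*(0)*conj(exp(2*I*pi/3)) + 4*(0)*conj(exp(-2*I*pi/3))]
      = (1/12)[(9) + (3) + (0) + (0)] = 12/12 = 1
  <chi_4*chi_4, chi_3> = (1/12)[1*(9)*conj(1) + 3*(1)*conj(1) + 4*(0)*conj(exp(-2*I*pi/3)) + 4*(0)*conj(exp(2*I*pi/3))]
      = (1/12)[(9) + (3) + (0) + (0)] = 12/12 = 1
  <chi_4*chi_4, chi_4> = (1/12)[1*(9)*conj(3) + 3*(1)*conj(-1) + 4*(0)*conj(0) + 4*(0)*conj(0)]
      = (1/12)[(27) + (-3) + (0) + (0)] = 24/12 = 2
(Exp terms are combined using exp(i*s)*conj(exp(i*t)) = exp(i*(s-t)), and sums of them are collapsed using the identity that for every m > 1 the m distinct m-th roots of unity sum to 0, e.g. 1 + exp(2*I*pi/3) + exp(-2*I*pi/3) = 0.)
Hence the multiplicities are chi_1: 1, chi_2: 1, chi_3: 1, chi_4: 2. Dimension check: dim(chi_4)*dim(chi_4) = 3*3 = 9 and sum (mult * dim) = 1*1 + 1*1 + 1*1 + 2*3 = 9.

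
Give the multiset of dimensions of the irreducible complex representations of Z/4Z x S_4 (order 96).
Dimensions: 1, 1, 1, 1, 1, 1, 1, 1, 2, 2, 2, 2, 3, 3, 3, 3, 3, 3, 3, 3

Details: There are 20 irreducibles (= number of conjugacy classes). Their dimensions d_i satisfy sum d_i^2 = |G| = 96: 1 + 1 + 1 + 1 + 1 + 1 + 1 + 1 + 4 + 4 + 4 + 4 + 9 + 9 + 9 + 9 + 9 + 9 + 9 + 9 = 96. (For the product with Z/4Z: each of the 4 1-dim characters of Z/4Z tensors with each irrep of S_4, giving 4 copies of each S_4-dimension.)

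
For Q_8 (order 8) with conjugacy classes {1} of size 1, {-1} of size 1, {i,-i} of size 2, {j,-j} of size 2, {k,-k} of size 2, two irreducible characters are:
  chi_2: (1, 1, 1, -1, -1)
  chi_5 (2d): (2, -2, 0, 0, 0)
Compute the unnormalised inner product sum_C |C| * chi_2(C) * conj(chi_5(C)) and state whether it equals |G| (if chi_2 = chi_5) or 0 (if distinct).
Sum = 0; so <chi_2, chi_5> = 0 (distinct irreducibles are orthogonal).

Justification: Compute term by term over conjugacy classes (|C| * chi_2(C) * conj(chi_5(C))):
  1*(1)*conj(2) + 1*(1)*conj(-2) + 2*(1)*conj(0) + 2*(-1)*conj(0) + 2*(-1)*conj(0)
  = (2) + (-2) + (0) + (0) + (0)
  = 0.
Dividing by |G| = 8 gives 0/8 = 0, matching the row-orthogonality relation <chi_2, chi_5> = [chi_2 = chi_5].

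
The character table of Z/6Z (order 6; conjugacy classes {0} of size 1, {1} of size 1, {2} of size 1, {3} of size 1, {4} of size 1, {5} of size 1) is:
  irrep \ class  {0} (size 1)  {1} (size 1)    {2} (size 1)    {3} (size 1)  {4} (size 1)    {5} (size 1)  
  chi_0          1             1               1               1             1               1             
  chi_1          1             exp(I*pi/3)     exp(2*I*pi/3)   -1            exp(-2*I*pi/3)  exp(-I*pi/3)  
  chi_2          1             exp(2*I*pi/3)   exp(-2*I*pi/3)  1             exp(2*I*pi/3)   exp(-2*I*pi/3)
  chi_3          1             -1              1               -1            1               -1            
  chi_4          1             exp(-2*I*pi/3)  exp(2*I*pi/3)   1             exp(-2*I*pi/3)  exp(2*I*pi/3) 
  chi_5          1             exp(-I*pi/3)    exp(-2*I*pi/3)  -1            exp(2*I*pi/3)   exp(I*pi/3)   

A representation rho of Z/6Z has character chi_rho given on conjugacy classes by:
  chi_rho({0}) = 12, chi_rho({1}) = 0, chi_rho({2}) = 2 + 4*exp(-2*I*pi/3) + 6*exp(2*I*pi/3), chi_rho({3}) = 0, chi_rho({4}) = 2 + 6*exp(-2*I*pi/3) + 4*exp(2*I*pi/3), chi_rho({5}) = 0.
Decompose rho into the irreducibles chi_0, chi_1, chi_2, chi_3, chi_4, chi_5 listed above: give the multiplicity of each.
Multiplicities: chi_0: 1, chi_1: 3, chi_2: 2, chi_3: 1, chi_4: 3, chi_5: 2.

Working: Use <chi_rho, chi> = (1/|G|) sum_C |C| * chi_rho(C) * conj(chi(C)) with |G| = 6 for each irreducible chi in the table:
  <chi_rho, chi_0> = (1/6)[1*(12)*conj(1) + 1*(0)*conj(1) + 1*(2 + 4*exp(-2*I*pi/3) + 6*exp(2*I*pi/3))*conj(1) + 1*(0)*conj(1) + 1*(2 + 6*exp(-2*I*pi/3) + 4*exp(2*I*pi/3))*conj(1) + 1*(0)*conj(1)]
      = (1/6)[(12) + (0) + (2 + 4*exp(-2*I*pi/3) + 6*exp(2*I*pi/3)) + (0) + (2 + 6*exp(-2*I*pi/3) + 4*exp(2*I*pi/3)) + (0)] = 6/6 = 1
  <chi_rho, chi_1> = (1/6)[1*(12)*conj(1) + 1*(0)*conj(exp(I*pi/3)) + 1*(2 + 4*exp(-2*I*pi/3) + 6*exp(2*I*pi/3))*conj(exp(2*I*pi/3)) + 1*(0)*conj(-1) + 1*(2 + 6*exp(-2*I*pi/3) + 4*exp(2*I*pi/3))*conj(exp(-2*I*pi/3)) + 1*(0)*conj(exp(-I*pi/3))]
      = (1/6)[(12) + (0) + (6 + 2*exp(-2*I*pi/3) + 4*exp(2*I*pi/3)) + (0) + (6 + 4*exp(-2*I*pi/3) + 2*exp(2*I*pi/3)) + (0)] = 18/6 = 3
  <chi_rho, chi_2> = (1/6)[1*(12)*conj(1) + 1*(0)*conj(exp(2*I*pi/3)) + 1*(2 + 4*exp(-2*I*pi/3) + 6*exp(2*I*pi/3))*conj(exp(-2*I*pi/3)) + 1*(0)*conj(1) + 1*(2 + 6*exp(-2*I*pi/3) + 4*exp(2*I*pi/3))*conj(exp(2*I*pi/3)) + 1*(0)*conj(exp(-2*I*pi/3))]
      = (1/6)[(12) + (0) + (4 + 6*exp(-2*I*pi/3) + 2*exp(2*I*pi/3)) + (0) + (4 + 2*exp(-2*I*pi/3) + 6*exp(2*I*pi/3)) + (0)] = 12/6 = 2
  <chi_rho, chi_3> = (1/6)[1*(12)*conj(1) + 1*(0)*conj(-1) + 1*(2 + 4*exp(-2*I*pi/3) + 6*exp(2*I*pi/3))*conj(1) + 1*(0)*conj(-1) + 1*(2 + 6*exp(-2*I*pi/3) + 4*exp(2*I*pi/3))*conj(1) + 1*(0)*conj(-1)]
      = (1/6)[(12) + (0) + (2 + 4*exp(-2*I*pi/3) + 6*exp(2*I*pi/3)) + (0) + (2 + 6*exp(-2*I*pi/3) + 4*exp(2*I*pi/3)) + (0)] = 6/6 = 1
  <chi_rho, chi_4> = (1/6)[1*(12)*conj(1) + 1*(0)*conj(exp(-2*I*pi/3)) + 1*(2 + 4*exp(-2*I*pi/3) + 6*exp(2*I*pi/3))*conj(exp(2*I*pi/3)) + 1*(0)*conj(1) + 1*(2 + 6*exp(-2*I*pi/3) + 4*exp(2*I*pi/3))*conj(exp(-2*I*pi/3)) + 1*(0)*conj(exp(2*I*pi/3))]
      = (1/6)[(12) + (0) + (6 + 2*exp(-2*I*pi/3) + 4*exp(2*I*pi/3)) + (0) + (6 + 4*exp(-2*I*pi/3) + 2*exp(2*I*pi/3)) + (0)] = 18/6 = 3
  <chi_rho, chi_5> = (1/6)[1*(12)*conj(1) + 1*(0)*conj(exp(-I*pi/3)) + 1*(2 + 4*exp(-2*I*pi/3) + 6*exp(2*I*pi/3))*conj(exp(-2*I*pi/3)) + 1*(0)*conj(-1) + 1*(2 + 6*exp(-2*I*pi/3) + 4*exp(2*I*pi/3))*conj(exp(2*I*pi/3)) + 1*(0)*conj(exp(I*pi/3))]
      = (1/6)[(12) + (0) + (4 + 6*exp(-2*I*pi/3) + 2*exp(2*I*pi/3)) + (0) + (4 + 2*exp(-2*I*pi/3) + 6*exp(2*I*pi/3)) + (0)] = 12/6 = 2
(Exp terms are combined using exp(i*s)*conj(exp(i*t)) = exp(i*(s-t)), and sums of them are collapsed using the identity that for every m > 1 the m distinct m-th roots of unity sum to 0, e.g. 1 + exp(2*I*pi/3) + exp(-2*I*pi/3) = 0.)
Dimension check: dim(rho) = sum (mult * dim) = 1*1 + 3*1 + 2*1 + 1*1 + 3*1 + 2*1 = 12 = chi_rho(e) = 12.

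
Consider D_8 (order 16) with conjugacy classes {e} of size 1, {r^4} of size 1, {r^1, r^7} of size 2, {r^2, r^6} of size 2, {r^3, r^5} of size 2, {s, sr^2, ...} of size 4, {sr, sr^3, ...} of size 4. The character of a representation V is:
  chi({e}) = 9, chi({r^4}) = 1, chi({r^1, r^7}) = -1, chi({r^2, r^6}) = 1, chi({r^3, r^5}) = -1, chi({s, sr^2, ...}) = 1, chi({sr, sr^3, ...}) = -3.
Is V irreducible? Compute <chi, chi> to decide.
Not irreducible (reducible): <chi, chi> = 8 > 1.

Details: <chi, chi> = (1/|G|) sum_C |C| * |chi(C)|^2 = (1/16)[1*|9|^2 + 1*|1|^2 + 2*|-1|^2 + 2*|1|^2 + 2*|-1|^2 + 4*|1|^2 + 4*|-3|^2]
  = (1/16)[(81) + (1) + (2) + (2) + (2) + (4) + (36)] = 128/16 = 8.
A character is irreducible iff <chi, chi> = 1, so this representation is reducible.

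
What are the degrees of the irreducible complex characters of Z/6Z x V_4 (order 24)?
Dimensions: 1, 1, 1, 1, 1, 1, 1, 1, 1, 1, 1, 1, 1, 1, 1, 1, 1, 1, 1, 1, 1, 1, 1, 1

Proof sketch: There are 24 irreducibles (= number of conjugacy classes). Their dimensions d_i satisfy sum d_i^2 = |G| = 24: 1 + 1 + 1 + 1 + 1 + 1 + 1 + 1 + 1 + 1 + 1 + 1 + 1 + 1 + 1 + 1 + 1 + 1 + 1 + 1 + 1 + 1 + 1 + 1 = 24. (For the product with Z/6Z: each of the 6 1-dim characters of Z/6Z tensors with each irrep of V_4, giving 6 copies of each V_4-dimension.)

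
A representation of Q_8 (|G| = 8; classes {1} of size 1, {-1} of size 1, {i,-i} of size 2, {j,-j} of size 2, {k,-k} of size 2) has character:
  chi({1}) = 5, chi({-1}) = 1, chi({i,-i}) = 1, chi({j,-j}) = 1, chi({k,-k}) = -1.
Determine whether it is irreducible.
Not irreducible (reducible): <chi, chi> = 4 > 1.

Justification: <chi, chi> = (1/|G|) sum_C |C| * |chi(C)|^2 = (1/8)[1*|5|^2 + 1*|1|^2 + 2*|1|^2 + 2*|1|^2 + 2*|-1|^2]
  = (1/8)[(25) + (1) + (2) + (2) + (2)] = 32/8 = 4.
A character is irreducible iff <chi, chi> = 1, so this representation is reducible.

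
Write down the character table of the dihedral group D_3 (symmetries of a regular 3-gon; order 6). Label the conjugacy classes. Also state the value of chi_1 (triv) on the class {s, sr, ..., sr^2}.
Conjugacy classes: {e} of size 1, {r^1, r^2} of size 2, {s, sr, ..., sr^2} of size 3.
Character table:
  irrep \ class              {e} (size 1)  {r^1, r^2} (size 2)  {s, sr, ..., sr^2} (size 3)
  chi_1 (triv)               1             1                    1                          
  chi_2 (sign: r->1, s->-1)  1             1                    -1                         
  chi_3 (2d, j=1)            2             -1                   0                          

Spot check: chi_1 (triv) on {s, sr, ..., sr^2} = 1.

Solution. D_3 has order 2*3 = 6 with 3 conjugacy classes, hence 3 irreducibles. Sum of squared dims 1 + 1 + 4 = 6 = |G|. Linear characters come from the abelianisation; the 2-dimensional irreps have character r^k -> 2*cos(2*pi*j*k/3), reflections -> 0.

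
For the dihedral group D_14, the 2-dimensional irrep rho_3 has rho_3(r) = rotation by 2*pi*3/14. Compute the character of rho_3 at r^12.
chi_{rho_3}(r^12) = 2*cos(2*pi*3*12/14) = -2*cos(pi/7)

Why: rho_3(r^12) is rotation by angle 2*pi*3*12/14, whose trace is 2*cos(2*pi*3*12/14) = -2*cos(pi/7).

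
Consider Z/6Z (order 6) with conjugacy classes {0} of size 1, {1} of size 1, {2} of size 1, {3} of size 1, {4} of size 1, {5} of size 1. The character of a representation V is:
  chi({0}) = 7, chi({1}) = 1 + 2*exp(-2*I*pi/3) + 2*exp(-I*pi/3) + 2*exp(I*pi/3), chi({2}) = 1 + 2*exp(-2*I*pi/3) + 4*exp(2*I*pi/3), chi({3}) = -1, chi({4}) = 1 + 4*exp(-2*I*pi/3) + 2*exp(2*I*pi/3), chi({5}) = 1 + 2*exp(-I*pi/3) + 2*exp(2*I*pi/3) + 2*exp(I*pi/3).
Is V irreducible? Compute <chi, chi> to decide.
Not irreducible (reducible): <chi, chi> = 13 > 1.

<chi, chi> = (1/|G|) sum_C |C| * |chi(C)|^2 = (1/6)[1*|7|^2 + 1*|1 + 2*exp(-2*I*pi/3) + 2*exp(-I*pi/3) + 2*exp(I*pi/3)|^2 + 1*|1 + 2*exp(-2*I*pi/3) + 4*exp(2*I*pi/3)|^2 + 1*|-1|^2 + 1*|1 + 4*exp(-2*I*pi/3) + 2*exp(2*I*pi/3)|^2 + 1*|1 + 2*exp(-I*pi/3) + 2*exp(2*I*pi/3) + 2*exp(I*pi/3)|^2]
  = (1/6)[(49) + (7) + (7) + (1) + (7) + (7)] = 78/6 = 13.
(Exp terms are combined using exp(i*s)*conj(exp(i*t)) = exp(i*(s-t)), and sums of them are collapsed using the identity that for every m > 1 the m distinct m-th roots of unity sum to 0, e.g. 1 + exp(2*I*pi/3) + exp(-2*I*pi/3) = 0.)
A character is irreducible iff <chi, chi> = 1, so this representation is reducible.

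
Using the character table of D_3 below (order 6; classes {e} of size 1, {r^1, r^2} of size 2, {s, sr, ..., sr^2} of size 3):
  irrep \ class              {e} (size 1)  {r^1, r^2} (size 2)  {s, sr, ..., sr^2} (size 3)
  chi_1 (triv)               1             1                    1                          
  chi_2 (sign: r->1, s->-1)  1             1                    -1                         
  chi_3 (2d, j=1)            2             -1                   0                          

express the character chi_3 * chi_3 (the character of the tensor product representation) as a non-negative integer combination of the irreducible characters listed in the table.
chi_3 tensor chi_3 = chi_1 + chi_2 + chi_3 (all other irreducibles have multiplicity 0).

Derivation: The character of a tensor product is the pointwise product (chi_3 * chi_3)(C) = chi_3(C) * chi_3(C):
  {e}: (2)*(2), {r^1, r^2}: (-1)*(-1), {s, sr, ..., sr^2}: (0)*(0)
so (chi_3 * chi_3) takes values
  {e} -> 4, {r^1, r^2} -> 1, {s, sr, ..., sr^2} -> 0.
Now take the inner product of this character with each irreducible chi from the table, <chi_3*chi_3, chi> = (1/6) sum_C |C| (chi_3*chi_3)(C) conj(chi(C)):
  <chi_3*chi_3, chi_1> = (1/6)[1*(4)*conj(1) + 2*(1)*conj(1) + 3*(0)*conj(1)]
      = (1/6)[(4) + (2) + (0)] = 6/6 = 1
  <chi_3*chi_3, chi_2> = (1/6)[1*(4)*conj(1) + 2*(1)*conj(1) + 3*(0)*conj(-1)]
      = (1/6)[(4) + (2) + (0)] = 6/6 = 1
  <chi_3*chi_3, chi_3> = (1/6)[1*(4)*conj(2) + 2*(1)*conj(-1) + 3*(0)*conj(0)]
      = (1/6)[(8) + (-2) + (0)] = 6/6 = 1
Hence the multiplicities are chi_1: 1, chi_2: 1, chi_3: 1. Dimension check: dim(chi_3)*dim(chi_3) = 2*2 = 4 and sum (mult * dim) = 1*1 + 1*1 + 1*2 = 4.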